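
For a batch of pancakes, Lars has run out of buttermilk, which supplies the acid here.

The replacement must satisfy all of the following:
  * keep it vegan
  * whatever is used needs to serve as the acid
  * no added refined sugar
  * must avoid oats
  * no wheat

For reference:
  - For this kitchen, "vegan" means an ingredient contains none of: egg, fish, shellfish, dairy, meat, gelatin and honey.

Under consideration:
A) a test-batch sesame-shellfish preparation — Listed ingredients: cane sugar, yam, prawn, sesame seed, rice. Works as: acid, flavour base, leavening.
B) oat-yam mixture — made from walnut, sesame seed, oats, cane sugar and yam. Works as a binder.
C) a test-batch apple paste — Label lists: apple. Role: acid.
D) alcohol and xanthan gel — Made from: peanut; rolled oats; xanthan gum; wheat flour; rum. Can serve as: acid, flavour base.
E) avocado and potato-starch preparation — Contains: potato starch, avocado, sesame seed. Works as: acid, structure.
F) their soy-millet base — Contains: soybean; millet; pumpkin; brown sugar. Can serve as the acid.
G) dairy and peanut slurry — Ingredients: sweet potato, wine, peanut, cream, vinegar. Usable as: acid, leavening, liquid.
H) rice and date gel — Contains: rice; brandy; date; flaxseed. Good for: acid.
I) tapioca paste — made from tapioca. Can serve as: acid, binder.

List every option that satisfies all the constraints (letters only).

C, E, H, I

A: has prawn, so not vegan; has cane sugar, so not no-added-sugar — reject
B: not usable as an acid; has oats, so not oat-free (and 1 more) — reject
C: works as an acid, no refined sugar, vegan — keep
D: has rolled oats, so not oat-free; has wheat flour, so not wheat-free — reject
E: only sesame seed, avocado and potato starch; none excluded — valid
F: has brown sugar, so not no-added-sugar — out
G: has cream, so not vegan — out
H: brandy and rice etc. — none of it excluded — valid
I: works as an acid, no oats, no refined sugar — OK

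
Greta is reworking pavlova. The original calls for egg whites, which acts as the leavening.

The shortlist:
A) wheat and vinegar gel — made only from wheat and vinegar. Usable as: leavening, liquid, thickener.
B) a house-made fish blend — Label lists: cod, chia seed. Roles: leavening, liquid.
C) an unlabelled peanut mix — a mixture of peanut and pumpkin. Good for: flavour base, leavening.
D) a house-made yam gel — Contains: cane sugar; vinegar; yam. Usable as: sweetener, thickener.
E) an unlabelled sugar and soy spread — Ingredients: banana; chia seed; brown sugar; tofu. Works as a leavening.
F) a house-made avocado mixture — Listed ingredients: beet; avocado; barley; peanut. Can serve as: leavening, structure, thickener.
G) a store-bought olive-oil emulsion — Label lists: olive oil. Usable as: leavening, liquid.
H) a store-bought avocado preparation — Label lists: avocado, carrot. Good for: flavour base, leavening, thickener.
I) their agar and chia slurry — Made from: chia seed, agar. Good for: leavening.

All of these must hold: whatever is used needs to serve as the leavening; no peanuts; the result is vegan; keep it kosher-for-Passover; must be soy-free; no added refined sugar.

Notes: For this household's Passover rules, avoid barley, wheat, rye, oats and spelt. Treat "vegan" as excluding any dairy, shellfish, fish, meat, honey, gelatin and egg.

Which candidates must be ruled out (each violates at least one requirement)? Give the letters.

A: has wheat, so not kosher-for-Passover — out
B: has cod, so not vegan — no
C: has peanut, so not peanut-free — out
D: not usable as a leavening; has cane sugar, so not no-added-sugar — no
E: has brown sugar, so not no-added-sugar; has tofu, so not soy-free — reject
F: has barley, so not kosher-for-Passover; has peanut, so not peanut-free — reject
G: works as a leavening, no peanut, vegan — OK
H: only avocado and carrot; none excluded — valid
I: all constraints satisfied — OK

A, B, C, D, E, F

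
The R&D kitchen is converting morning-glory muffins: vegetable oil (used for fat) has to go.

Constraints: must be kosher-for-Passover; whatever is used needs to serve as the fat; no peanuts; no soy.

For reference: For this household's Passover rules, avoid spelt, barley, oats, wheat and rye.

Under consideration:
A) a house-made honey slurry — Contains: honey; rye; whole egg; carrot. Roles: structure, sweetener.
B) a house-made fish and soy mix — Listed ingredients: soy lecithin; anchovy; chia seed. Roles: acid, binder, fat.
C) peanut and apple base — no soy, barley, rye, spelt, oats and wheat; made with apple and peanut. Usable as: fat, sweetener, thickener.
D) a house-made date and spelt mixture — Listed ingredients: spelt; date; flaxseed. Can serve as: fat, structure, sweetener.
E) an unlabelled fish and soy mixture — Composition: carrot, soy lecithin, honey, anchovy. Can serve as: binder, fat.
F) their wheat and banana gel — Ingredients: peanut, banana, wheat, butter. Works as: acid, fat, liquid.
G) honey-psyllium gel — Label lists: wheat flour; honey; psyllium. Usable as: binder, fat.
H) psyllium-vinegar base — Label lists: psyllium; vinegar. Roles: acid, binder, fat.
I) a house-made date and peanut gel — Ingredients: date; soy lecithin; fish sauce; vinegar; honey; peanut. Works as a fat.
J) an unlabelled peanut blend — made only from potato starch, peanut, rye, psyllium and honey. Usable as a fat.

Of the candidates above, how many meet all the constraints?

1

A: not usable as a fat; has rye, so not kosher-for-Passover — no
B: has soy lecithin, so not soy-free — reject
C: has peanut, so not peanut-free — out
D: has spelt, so not kosher-for-Passover — out
E: has soy lecithin, so not soy-free — out
F: has wheat, so not kosher-for-Passover; has peanut, so not peanut-free — no
G: has wheat flour, so not kosher-for-Passover — no
H: no peanut, kosher-for-Passover — keep
I: has soy lecithin, so not soy-free; has peanut, so not peanut-free — no
J: has rye, so not kosher-for-Passover; has peanut, so not peanut-free — out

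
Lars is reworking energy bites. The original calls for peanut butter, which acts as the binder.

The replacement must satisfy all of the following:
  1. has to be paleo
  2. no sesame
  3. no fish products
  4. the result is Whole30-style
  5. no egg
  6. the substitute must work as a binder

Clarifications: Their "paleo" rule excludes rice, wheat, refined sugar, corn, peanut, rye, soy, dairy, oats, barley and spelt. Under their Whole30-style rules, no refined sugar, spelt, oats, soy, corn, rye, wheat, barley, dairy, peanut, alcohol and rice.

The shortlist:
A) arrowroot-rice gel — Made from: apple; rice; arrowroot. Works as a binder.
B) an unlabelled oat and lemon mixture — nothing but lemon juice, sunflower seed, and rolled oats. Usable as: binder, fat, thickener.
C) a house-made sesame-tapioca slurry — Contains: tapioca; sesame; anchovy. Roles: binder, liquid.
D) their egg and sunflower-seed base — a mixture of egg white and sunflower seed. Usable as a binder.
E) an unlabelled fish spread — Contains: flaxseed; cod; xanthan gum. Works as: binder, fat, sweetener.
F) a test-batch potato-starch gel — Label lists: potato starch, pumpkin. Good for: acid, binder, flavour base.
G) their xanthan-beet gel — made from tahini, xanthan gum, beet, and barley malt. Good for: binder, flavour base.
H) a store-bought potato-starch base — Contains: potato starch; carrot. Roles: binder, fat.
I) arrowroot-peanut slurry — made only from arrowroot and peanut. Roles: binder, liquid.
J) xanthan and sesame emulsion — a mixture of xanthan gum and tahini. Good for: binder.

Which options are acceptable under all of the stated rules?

F, H

A: has rice, so not paleo; has rice, so not Whole30-style — reject
B: has rolled oats, so not paleo; has rolled oats, so not Whole30-style — out
C: has sesame, so not sesame-free; has anchovy, so not fish-free — reject
D: has egg white, so not egg-free — no
E: has cod, so not fish-free — no
F: works as a binder, no fish, no egg — OK
G: has barley malt, so not paleo; has barley malt, so not Whole30-style (and 1 more) — reject
H: works as a binder, Whole30-style, no sesame — keep
I: has peanut, so not paleo; has peanut, so not Whole30-style — out
J: has tahini, so not sesame-free — reject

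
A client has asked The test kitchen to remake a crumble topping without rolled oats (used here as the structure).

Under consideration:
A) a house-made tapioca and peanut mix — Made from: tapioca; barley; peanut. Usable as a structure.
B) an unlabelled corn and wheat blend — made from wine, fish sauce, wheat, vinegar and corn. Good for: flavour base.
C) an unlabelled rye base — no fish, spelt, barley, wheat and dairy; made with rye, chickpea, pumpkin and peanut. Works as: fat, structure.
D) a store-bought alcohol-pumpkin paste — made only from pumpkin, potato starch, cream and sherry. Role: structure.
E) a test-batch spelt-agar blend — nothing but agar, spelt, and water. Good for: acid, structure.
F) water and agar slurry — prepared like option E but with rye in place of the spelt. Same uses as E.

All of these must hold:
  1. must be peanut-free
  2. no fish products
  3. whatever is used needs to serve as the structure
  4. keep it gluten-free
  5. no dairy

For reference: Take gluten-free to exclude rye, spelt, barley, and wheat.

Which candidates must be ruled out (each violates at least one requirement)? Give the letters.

A: has barley, so not gluten-free; has peanut, so not peanut-free — reject
B: not usable as a structure; has wheat, so not gluten-free (and 1 more) — no
C: has rye, so not gluten-free; has peanut, so not peanut-free — no
D: has cream, so not dairy-free — reject
E: has spelt, so not gluten-free — out
F: has rye, so not gluten-free — reject

A, B, C, D, E, F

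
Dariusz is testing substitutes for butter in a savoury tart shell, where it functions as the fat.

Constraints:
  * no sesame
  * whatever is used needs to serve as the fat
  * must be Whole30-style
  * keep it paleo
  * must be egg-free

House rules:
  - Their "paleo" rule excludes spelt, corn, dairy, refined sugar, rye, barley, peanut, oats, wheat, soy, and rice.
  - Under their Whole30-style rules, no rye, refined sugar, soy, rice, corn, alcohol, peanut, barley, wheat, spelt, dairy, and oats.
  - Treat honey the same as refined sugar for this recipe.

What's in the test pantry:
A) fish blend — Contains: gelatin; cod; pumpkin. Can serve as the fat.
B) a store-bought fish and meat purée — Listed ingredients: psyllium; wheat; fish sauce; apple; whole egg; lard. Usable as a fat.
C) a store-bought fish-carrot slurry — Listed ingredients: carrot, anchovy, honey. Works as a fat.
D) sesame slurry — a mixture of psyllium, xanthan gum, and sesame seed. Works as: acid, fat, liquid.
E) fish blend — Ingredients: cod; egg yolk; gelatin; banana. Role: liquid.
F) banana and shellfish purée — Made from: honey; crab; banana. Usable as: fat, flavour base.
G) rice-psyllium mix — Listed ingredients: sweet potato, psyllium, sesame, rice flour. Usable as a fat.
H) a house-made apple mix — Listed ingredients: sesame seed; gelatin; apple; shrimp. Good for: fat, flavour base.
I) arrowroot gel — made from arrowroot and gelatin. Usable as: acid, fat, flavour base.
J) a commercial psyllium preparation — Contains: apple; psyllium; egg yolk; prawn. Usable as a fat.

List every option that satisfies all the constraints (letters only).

A, I

A: all constraints satisfied — keep
B: has wheat, so not paleo; has wheat, so not Whole30-style (and 1 more) — reject
C: has honey, so not paleo; has honey, so not Whole30-style — no
D: has sesame seed, so not sesame-free — no
E: not usable as a fat; has egg yolk, so not egg-free — no
F: has honey, so not paleo; has honey, so not Whole30-style — out
G: has rice flour, so not paleo; has rice flour, so not Whole30-style (and 1 more) — no
H: has sesame seed, so not sesame-free — reject
I: works as a fat, Whole30-style, no sesame — keep
J: has egg yolk, so not egg-free — reject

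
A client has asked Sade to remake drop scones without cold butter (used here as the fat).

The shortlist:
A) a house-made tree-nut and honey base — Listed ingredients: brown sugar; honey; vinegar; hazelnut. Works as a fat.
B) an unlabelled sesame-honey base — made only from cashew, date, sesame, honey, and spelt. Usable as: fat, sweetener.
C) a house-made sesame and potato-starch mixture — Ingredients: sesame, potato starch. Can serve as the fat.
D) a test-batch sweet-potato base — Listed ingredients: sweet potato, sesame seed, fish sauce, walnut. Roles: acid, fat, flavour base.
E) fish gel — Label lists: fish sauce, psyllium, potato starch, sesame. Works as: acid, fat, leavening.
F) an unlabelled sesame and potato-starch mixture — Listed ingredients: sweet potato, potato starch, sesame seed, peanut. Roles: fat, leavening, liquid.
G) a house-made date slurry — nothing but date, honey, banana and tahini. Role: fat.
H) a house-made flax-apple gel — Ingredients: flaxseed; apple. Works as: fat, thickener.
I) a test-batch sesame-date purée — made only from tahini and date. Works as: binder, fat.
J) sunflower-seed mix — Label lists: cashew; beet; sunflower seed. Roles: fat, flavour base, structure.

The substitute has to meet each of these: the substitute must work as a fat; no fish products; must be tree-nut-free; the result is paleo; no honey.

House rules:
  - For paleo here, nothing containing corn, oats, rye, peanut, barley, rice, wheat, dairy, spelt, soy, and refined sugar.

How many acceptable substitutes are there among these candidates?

3

A: has brown sugar, so not paleo; has honey, so not honey-free (and 1 more) — reject
B: has spelt, so not paleo; has honey, so not honey-free (and 1 more) — no
C: works as a fat, no tree nuts, paleo — keep
D: has walnut, so not tree-nut-free; has fish sauce, so not fish-free — reject
E: has fish sauce, so not fish-free — reject
F: has peanut, so not paleo — out
G: has honey, so not honey-free — no
H: only apple and flaxseed; none excluded — OK
I: only tahini and date; none excluded — OK
J: has cashew, so not tree-nut-free — no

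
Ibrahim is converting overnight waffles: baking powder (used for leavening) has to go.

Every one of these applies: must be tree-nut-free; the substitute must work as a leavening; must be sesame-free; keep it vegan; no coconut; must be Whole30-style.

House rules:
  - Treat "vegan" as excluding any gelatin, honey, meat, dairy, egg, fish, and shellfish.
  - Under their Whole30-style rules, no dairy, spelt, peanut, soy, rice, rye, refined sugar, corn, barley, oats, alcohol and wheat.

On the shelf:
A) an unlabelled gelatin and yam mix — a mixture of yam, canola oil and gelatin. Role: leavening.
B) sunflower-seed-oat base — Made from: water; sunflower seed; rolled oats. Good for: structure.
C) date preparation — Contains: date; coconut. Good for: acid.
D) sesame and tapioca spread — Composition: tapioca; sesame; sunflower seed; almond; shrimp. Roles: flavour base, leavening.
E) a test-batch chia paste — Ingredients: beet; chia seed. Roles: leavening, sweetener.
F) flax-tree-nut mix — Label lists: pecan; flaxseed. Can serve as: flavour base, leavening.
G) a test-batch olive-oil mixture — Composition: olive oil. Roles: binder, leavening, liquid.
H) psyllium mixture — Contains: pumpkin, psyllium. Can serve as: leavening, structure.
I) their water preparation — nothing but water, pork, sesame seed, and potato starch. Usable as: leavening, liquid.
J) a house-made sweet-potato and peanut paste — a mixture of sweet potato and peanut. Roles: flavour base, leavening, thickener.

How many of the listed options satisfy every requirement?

3

A: has gelatin, so not vegan — no
B: not usable as a leavening; has rolled oats, so not Whole30-style — out
C: not usable as a leavening; has coconut, so not coconut-free — no
D: has shrimp, so not vegan; has sesame, so not sesame-free (and 1 more) — no
E: every rule checks out — OK
F: has pecan, so not tree-nut-free — reject
G: all constraints satisfied — keep
H: works as a leavening, Whole30-style, no sesame — OK
I: has pork, so not vegan; has sesame seed, so not sesame-free — reject
J: has peanut, so not Whole30-style — no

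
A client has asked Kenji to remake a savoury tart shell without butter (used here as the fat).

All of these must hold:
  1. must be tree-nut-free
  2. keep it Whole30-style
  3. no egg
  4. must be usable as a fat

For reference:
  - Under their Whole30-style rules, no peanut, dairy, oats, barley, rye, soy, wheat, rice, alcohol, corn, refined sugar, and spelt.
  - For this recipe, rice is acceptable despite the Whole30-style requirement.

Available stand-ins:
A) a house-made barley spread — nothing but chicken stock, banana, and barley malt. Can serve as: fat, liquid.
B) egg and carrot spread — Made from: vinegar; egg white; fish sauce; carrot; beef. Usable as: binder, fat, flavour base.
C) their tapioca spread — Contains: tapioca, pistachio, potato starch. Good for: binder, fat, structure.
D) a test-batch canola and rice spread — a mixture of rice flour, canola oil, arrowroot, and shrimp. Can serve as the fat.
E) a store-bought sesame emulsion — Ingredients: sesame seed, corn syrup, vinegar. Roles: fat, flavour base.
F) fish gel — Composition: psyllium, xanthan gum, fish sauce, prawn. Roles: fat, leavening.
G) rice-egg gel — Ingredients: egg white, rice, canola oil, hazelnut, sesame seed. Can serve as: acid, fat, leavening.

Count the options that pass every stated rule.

2

A: has barley malt, so not Whole30-style — out
B: has egg white, so not egg-free — reject
C: has pistachio, so not tree-nut-free — no
D: rice is permitted under the Whole30-style carve-out; nothing else excluded — keep
E: has corn syrup, so not Whole30-style — out
F: nothing on the exclusion list — keep
G: has egg white, so not egg-free; has hazelnut, so not tree-nut-free — out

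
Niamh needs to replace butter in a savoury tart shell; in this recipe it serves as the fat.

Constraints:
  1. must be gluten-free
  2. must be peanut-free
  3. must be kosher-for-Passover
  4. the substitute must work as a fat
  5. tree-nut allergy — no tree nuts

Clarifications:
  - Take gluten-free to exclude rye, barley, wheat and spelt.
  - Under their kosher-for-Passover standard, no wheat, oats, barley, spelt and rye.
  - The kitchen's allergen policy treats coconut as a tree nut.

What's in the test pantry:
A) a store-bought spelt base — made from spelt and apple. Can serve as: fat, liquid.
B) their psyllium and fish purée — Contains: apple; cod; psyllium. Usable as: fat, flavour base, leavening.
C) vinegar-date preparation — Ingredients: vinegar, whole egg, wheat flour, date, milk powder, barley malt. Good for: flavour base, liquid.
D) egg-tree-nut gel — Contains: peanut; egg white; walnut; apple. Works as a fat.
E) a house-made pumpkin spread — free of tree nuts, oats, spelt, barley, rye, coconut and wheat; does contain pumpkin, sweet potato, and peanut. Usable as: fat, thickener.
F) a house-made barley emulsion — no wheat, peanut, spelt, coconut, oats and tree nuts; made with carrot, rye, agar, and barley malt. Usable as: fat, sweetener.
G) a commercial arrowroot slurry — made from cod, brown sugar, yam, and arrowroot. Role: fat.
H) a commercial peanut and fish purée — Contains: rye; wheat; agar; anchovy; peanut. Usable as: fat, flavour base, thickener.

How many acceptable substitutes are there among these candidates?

A: has spelt, so not gluten-free; has spelt, so not kosher-for-Passover — reject
B: only cod, psyllium and apple; none excluded — OK
C: not usable as a fat; has barley malt, so not gluten-free (and 1 more) — out
D: has walnut, so not tree-nut-free; has peanut, so not peanut-free — no
E: has peanut, so not peanut-free — no
F: has barley malt, so not gluten-free; has barley malt, so not kosher-for-Passover — out
G: no peanut, tree-nut-free — keep
H: has rye, so not gluten-free; has rye, so not kosher-for-Passover (and 1 more) — reject

2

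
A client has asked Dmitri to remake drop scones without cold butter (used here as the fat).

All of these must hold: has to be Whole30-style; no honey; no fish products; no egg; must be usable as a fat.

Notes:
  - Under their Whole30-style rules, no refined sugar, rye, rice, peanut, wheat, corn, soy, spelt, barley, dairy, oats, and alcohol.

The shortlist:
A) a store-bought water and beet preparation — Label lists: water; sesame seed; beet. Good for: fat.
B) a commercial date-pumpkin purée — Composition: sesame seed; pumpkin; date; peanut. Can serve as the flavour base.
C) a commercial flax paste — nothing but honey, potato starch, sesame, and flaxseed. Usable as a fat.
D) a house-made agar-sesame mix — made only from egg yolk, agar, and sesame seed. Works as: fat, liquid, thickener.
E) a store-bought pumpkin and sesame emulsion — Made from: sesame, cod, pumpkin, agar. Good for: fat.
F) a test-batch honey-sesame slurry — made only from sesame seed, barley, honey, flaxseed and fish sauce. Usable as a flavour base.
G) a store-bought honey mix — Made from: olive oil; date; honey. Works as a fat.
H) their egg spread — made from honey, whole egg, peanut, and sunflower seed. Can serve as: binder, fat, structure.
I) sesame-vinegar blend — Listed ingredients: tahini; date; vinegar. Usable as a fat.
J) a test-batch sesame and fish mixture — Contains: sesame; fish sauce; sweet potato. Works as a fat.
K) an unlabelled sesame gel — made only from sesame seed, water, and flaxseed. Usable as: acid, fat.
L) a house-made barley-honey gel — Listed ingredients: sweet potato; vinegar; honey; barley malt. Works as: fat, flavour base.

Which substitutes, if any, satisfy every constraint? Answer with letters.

A: no honey, Whole30-style — valid
B: not usable as a fat; has peanut, so not Whole30-style — reject
C: has honey, so not honey-free — out
D: has egg yolk, so not egg-free — no
E: has cod, so not fish-free — out
F: not usable as a fat; has barley, so not Whole30-style (and 2 more) — out
G: has honey, so not honey-free — out
H: has peanut, so not Whole30-style; has honey, so not honey-free (and 1 more) — reject
I: nothing on the exclusion list — keep
J: has fish sauce, so not fish-free — reject
K: works as a fat, no fish, no honey — keep
L: has barley malt, so not Whole30-style; has honey, so not honey-free — no

A, I, K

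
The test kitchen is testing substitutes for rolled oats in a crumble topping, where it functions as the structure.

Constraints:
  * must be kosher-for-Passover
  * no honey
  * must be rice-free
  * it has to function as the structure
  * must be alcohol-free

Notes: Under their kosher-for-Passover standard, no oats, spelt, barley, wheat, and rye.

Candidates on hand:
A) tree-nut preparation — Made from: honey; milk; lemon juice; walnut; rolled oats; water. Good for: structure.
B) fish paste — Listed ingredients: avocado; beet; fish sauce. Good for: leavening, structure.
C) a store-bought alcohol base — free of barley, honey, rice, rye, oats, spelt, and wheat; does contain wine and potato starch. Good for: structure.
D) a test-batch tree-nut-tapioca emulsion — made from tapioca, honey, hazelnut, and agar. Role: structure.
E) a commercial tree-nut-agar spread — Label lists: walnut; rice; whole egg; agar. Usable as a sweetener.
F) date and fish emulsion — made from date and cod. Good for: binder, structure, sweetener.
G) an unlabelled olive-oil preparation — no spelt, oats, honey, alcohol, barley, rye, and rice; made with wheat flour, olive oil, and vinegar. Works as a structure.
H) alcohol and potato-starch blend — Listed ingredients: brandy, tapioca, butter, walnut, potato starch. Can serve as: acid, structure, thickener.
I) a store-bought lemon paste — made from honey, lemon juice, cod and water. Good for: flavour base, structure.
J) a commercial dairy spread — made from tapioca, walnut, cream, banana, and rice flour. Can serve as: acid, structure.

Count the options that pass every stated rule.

2

A: has rolled oats, so not kosher-for-Passover; has honey, so not honey-free — reject
B: only fish sauce, beet and avocado; none excluded — OK
C: has wine, so not alcohol-free — out
D: has honey, so not honey-free — reject
E: not usable as a structure; has rice, so not rice-free — no
F: no rice, no honey — keep
G: has wheat flour, so not kosher-for-Passover — no
H: has brandy, so not alcohol-free — no
I: has honey, so not honey-free — no
J: has rice flour, so not rice-free — reject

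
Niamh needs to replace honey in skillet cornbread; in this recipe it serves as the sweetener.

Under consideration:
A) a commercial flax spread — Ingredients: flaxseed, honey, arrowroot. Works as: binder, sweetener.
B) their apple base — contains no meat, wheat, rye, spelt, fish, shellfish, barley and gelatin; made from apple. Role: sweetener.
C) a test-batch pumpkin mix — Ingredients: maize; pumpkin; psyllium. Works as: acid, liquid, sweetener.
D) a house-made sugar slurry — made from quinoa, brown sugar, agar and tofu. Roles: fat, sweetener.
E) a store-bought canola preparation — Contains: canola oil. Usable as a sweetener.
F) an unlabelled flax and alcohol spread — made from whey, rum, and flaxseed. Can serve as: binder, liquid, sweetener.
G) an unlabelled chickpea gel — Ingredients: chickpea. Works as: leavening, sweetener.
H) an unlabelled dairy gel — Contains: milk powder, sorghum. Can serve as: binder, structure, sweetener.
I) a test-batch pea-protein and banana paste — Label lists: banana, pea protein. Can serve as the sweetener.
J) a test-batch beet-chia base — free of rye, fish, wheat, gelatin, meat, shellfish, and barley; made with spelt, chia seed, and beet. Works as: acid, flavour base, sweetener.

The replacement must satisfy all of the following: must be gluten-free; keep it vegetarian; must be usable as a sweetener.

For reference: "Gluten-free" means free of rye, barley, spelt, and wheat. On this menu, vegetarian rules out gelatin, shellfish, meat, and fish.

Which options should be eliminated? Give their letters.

J

A: vegetarian, gluten-free — keep
B: every rule checks out — valid
C: only maize, psyllium, and pumpkin; none excluded — valid
D: every rule checks out — valid
E: works as a sweetener, vegetarian, gluten-free — keep
F: only rum, whey, and flaxseed; none excluded — OK
G: works as a sweetener, vegetarian, gluten-free — valid
H: nothing on the exclusion list — valid
I: nothing on the exclusion list — OK
J: has spelt, so not gluten-free — out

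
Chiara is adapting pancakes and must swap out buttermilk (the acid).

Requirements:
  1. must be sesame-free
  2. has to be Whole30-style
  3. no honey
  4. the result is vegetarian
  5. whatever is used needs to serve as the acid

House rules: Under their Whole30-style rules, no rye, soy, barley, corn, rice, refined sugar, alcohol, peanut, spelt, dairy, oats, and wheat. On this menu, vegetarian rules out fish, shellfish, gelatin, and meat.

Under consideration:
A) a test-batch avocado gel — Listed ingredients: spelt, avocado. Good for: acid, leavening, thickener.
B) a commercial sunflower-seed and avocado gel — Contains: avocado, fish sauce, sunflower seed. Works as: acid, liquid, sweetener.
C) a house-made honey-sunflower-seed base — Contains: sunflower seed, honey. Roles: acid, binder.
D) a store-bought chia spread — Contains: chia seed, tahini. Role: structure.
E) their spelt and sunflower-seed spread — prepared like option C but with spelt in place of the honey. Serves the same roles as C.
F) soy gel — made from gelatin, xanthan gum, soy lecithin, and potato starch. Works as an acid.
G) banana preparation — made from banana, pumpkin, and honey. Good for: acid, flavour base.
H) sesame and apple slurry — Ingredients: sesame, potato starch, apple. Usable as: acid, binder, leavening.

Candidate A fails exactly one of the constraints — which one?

Whole30-style

usable as an acid: satisfied
Whole30-style: has spelt — fails
vegetarian: satisfied
honey-free: satisfied
sesame-free: satisfied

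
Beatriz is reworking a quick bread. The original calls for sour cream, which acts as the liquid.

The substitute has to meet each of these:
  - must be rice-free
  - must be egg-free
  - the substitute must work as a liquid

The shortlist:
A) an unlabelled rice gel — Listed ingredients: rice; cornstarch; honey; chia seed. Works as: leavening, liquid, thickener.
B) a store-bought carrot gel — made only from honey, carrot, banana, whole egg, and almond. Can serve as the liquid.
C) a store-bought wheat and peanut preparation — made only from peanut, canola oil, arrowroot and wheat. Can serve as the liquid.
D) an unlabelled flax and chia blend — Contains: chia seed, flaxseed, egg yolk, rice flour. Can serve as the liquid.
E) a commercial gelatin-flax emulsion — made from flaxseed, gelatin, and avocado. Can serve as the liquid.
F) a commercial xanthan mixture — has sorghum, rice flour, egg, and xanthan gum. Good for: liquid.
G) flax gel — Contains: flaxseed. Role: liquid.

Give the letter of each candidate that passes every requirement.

C, E, G

A: has rice, so not rice-free — no
B: has whole egg, so not egg-free — reject
C: works as a liquid, no rice, no egg — valid
D: has rice flour, so not rice-free; has egg yolk, so not egg-free — reject
E: nothing on the exclusion list — OK
F: has rice flour, so not rice-free; has egg, so not egg-free — no
G: every rule checks out — valid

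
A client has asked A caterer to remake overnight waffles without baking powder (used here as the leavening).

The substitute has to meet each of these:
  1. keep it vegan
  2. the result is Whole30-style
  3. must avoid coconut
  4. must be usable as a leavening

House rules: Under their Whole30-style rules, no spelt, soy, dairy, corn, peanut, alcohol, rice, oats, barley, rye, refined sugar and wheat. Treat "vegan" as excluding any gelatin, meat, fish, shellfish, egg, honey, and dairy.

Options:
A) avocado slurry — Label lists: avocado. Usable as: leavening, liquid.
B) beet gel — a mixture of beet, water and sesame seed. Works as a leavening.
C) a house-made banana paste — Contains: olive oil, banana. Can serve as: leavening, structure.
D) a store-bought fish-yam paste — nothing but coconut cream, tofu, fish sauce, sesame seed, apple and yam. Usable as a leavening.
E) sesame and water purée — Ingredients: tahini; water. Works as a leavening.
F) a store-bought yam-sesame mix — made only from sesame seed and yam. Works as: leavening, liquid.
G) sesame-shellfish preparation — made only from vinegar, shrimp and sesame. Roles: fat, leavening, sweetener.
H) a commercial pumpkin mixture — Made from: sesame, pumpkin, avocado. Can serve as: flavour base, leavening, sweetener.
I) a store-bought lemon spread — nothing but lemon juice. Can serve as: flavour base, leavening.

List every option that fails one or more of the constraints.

D, G

A: no coconut, vegan — OK
B: works as a leavening, Whole30-style, vegan — keep
C: only banana and olive oil; none excluded — keep
D: has tofu, so not Whole30-style; has fish sauce, so not vegan (and 1 more) — reject
E: vegan, Whole30-style — OK
F: only sesame seed and yam; none excluded — OK
G: has shrimp, so not vegan — no
H: nothing on the exclusion list — keep
I: all constraints satisfied — keep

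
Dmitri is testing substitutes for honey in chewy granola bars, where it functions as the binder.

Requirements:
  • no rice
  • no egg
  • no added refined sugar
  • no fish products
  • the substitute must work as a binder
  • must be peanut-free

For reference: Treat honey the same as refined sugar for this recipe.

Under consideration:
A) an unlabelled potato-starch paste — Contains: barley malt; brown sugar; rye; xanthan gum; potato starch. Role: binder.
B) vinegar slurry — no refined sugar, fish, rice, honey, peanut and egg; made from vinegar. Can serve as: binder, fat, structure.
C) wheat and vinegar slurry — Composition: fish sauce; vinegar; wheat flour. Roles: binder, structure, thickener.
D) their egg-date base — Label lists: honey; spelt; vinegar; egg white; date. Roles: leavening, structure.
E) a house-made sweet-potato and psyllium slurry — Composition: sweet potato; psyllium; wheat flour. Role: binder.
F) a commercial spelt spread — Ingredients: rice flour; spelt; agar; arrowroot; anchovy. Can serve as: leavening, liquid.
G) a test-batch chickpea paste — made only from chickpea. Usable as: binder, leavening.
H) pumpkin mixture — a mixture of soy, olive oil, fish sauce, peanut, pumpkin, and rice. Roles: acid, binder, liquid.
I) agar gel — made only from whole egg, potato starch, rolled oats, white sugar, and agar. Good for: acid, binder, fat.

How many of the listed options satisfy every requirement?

3

A: has brown sugar, so not no-added-sugar — out
B: works as a binder, no egg, no fish — valid
C: has fish sauce, so not fish-free — reject
D: not usable as a binder; has honey, so not no-added-sugar (and 1 more) — out
E: no peanut, no egg — OK
F: not usable as a binder; has anchovy, so not fish-free (and 1 more) — no
G: every rule checks out — keep
H: has fish sauce, so not fish-free; has rice, so not rice-free (and 1 more) — out
I: has white sugar, so not no-added-sugar; has whole egg, so not egg-free — reject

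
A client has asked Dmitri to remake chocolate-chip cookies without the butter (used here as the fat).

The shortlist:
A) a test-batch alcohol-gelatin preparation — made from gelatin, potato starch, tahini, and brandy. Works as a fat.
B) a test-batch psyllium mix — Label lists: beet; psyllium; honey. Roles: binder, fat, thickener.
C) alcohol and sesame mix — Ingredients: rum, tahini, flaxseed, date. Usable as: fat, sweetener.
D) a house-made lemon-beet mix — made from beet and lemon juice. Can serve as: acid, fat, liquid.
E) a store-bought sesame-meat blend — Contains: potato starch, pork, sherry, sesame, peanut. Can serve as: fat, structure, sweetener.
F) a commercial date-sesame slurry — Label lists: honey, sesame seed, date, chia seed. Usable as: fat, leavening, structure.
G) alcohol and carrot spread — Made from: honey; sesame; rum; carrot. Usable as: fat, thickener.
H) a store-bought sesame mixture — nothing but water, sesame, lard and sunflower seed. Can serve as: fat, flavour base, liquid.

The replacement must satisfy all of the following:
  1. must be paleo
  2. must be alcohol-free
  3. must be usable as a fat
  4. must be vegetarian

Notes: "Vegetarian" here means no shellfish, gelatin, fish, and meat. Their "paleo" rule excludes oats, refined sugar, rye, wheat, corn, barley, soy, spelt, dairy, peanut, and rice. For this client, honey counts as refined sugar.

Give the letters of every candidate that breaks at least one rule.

A: has gelatin, so not vegetarian; has brandy, so not alcohol-free — reject
B: has honey, so not paleo — out
C: has rum, so not alcohol-free — no
D: works as a fat, vegetarian, paleo — OK
E: has pork, so not vegetarian; has peanut, so not paleo (and 1 more) — no
F: has honey, so not paleo — reject
G: has honey, so not paleo; has rum, so not alcohol-free — reject
H: has lard, so not vegetarian — no

A, B, C, E, F, G, H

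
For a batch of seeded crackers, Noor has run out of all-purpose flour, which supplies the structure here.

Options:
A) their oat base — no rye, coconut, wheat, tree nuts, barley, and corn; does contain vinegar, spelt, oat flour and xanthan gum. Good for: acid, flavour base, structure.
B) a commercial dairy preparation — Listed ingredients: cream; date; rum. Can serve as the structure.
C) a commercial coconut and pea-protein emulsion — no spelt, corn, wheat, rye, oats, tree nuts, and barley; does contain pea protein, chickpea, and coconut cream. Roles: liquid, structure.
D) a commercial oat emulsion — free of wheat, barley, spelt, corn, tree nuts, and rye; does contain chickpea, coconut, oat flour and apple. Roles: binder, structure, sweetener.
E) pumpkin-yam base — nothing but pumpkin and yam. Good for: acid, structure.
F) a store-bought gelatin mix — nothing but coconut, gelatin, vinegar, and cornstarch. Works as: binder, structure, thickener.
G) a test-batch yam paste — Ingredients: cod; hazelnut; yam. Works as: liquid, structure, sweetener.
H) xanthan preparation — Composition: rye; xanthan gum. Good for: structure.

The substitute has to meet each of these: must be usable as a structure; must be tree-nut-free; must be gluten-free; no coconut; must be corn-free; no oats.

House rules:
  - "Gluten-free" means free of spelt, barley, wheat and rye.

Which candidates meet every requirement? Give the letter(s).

B, E

A: has spelt, so not gluten-free; has oat flour, so not oat-free — reject
B: no corn, no coconut — OK
C: has coconut cream, so not coconut-free — no
D: has coconut, so not coconut-free; has oat flour, so not oat-free — out
E: only pumpkin and yam; none excluded — OK
F: has coconut, so not coconut-free; has cornstarch, so not corn-free — no
G: has hazelnut, so not tree-nut-free — no
H: has rye, so not gluten-free — reject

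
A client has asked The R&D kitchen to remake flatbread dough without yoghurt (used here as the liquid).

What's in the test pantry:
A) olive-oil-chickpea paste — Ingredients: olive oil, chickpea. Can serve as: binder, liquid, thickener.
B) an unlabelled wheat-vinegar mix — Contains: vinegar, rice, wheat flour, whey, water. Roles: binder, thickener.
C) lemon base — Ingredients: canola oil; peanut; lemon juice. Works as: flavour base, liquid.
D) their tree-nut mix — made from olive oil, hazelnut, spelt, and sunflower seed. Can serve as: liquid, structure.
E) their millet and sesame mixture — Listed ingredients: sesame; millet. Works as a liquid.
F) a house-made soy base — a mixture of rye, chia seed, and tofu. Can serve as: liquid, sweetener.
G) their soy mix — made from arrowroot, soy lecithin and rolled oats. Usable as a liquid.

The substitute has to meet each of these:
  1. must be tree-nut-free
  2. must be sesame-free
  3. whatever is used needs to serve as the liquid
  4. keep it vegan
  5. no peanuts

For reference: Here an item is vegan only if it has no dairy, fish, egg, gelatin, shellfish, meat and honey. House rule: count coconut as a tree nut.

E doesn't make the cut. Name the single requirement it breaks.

sesame-free

usable as a liquid: satisfied
vegan: satisfied
peanut-free: satisfied
tree-nut-free: satisfied
sesame-free: has sesame — fails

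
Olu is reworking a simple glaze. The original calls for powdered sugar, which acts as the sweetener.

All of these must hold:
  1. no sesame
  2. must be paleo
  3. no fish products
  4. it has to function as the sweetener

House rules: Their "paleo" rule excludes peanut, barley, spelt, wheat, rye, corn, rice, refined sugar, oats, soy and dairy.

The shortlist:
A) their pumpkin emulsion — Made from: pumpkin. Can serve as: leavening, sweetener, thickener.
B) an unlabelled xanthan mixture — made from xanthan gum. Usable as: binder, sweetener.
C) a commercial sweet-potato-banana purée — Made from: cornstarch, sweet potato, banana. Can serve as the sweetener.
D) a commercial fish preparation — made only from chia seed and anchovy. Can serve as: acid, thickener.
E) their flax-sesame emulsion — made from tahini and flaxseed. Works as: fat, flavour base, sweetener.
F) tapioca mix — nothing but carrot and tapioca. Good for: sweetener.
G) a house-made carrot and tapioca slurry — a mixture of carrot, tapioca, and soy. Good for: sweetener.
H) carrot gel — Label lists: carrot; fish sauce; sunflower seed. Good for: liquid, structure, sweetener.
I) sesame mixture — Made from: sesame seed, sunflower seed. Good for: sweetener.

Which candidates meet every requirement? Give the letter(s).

A, B, F

A: all constraints satisfied — keep
B: only xanthan gum; none excluded — keep
C: has cornstarch, so not paleo — no
D: not usable as a sweetener; has anchovy, so not fish-free — reject
E: has tahini, so not sesame-free — out
F: only carrot and tapioca; none excluded — keep
G: has soy, so not paleo — reject
H: has fish sauce, so not fish-free — no
I: has sesame seed, so not sesame-free — reject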